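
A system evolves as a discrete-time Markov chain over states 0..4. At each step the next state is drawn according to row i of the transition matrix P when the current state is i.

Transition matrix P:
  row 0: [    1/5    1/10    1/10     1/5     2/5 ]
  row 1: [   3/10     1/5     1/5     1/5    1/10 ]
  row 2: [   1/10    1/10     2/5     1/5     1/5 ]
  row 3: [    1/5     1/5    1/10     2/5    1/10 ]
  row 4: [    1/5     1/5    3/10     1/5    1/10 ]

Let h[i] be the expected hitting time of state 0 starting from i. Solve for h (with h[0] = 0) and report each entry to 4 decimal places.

First-step conditioning: h[0] = 0; for i ≠ 0, h[i] = 1 + Σ_k P[i][k]·h[k].
  h[1] = 1 + 1/5·h[1] + 1/5·h[2] + 1/5·h[3] + 1/10·h[4]
  h[2] = 1 + 1/10·h[1] + 2/5·h[2] + 1/5·h[3] + 1/5·h[4]
  h[3] = 1 + 1/5·h[1] + 1/10·h[2] + 2/5·h[3] + 1/10·h[4]
  h[4] = 1 + 1/5·h[1] + 3/10·h[2] + 1/5·h[3] + 1/10·h[4]
Solving the 4×4 linear system over states ≠ 0 gives exactly h = [0, 1580/341, 2000/341, 1725/341, 1780/341] (h[0] = 0 is the target).

h = [0.0000, 4.6334, 5.8651, 5.0587, 5.2199]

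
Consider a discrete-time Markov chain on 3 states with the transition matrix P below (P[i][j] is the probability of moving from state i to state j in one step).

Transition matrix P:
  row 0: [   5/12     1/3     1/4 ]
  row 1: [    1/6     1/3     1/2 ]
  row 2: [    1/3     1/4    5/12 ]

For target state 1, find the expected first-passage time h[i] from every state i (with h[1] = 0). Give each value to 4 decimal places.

First-step conditioning: h[1] = 0; for i ≠ 1, h[i] = 1 + Σ_k P[i][k]·h[k].
  h[0] = 1 + 5/12·h[0] + 1/4·h[2]
  h[2] = 1 + 1/3·h[0] + 5/12·h[2]
Solving the 2×2 linear system over states ≠ 1 gives exactly h = [120/37, 0, 132/37] (h[1] = 0 is the target).

h = [3.2432, 0.0000, 3.5676]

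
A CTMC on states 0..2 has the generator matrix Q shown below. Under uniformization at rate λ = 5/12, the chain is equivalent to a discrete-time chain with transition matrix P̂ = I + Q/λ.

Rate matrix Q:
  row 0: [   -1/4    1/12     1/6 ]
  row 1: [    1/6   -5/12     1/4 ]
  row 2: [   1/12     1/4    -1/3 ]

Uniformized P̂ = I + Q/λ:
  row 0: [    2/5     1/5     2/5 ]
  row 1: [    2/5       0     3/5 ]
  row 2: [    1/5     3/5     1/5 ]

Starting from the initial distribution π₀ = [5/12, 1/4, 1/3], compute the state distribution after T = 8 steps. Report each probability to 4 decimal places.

π = [0.3235, 0.2942, 0.3823]

t=0: π = [0.4167, 0.2500, 0.3333]
t=1: π = [0.3333, 0.2833, 0.3833]
t=2: π = [0.3233, 0.2967, 0.3800]
t=3: π = [0.3240, 0.2927, 0.3833]
t=4: π = [0.3233, 0.2948, 0.3819]
t=5: π = [0.3236, 0.2938, 0.3826]
t=6: π = [0.3235, 0.2943, 0.3822]
t=7: π = [0.3236, 0.2940, 0.3824]
t=8: π = [0.3235, 0.2942, 0.3823]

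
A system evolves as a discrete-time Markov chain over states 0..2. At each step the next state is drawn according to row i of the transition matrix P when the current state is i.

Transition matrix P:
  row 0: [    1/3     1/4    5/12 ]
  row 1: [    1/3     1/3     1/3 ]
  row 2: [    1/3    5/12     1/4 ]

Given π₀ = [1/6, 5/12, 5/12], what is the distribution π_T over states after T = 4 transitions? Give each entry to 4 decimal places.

t=0: π = [0.1667, 0.4167, 0.4167]
t=1: π = [0.3333, 0.3542, 0.3125]
t=2: π = [0.3333, 0.3316, 0.3351]
t=3: π = [0.3333, 0.3335, 0.3332]
t=4: π = [0.3333, 0.3333, 0.3333]

π = [0.3333, 0.3333, 0.3333]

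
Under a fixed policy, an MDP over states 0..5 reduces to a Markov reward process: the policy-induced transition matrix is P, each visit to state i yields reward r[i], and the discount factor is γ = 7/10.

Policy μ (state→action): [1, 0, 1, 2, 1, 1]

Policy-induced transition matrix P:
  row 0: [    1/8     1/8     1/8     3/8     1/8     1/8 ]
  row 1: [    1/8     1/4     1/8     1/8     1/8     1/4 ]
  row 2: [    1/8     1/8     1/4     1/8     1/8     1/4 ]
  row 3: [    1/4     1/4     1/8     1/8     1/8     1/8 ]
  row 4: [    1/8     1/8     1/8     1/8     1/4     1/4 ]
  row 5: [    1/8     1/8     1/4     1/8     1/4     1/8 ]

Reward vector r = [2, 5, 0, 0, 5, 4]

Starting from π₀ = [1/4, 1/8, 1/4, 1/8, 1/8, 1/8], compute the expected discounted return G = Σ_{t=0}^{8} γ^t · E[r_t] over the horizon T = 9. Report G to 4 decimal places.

t=0: π = [0.2500, 0.1250, 0.2500, 0.1250, 0.1250, 0.1250], E[r] = 2.2500, γ^t·E[r] = 2.250000, running G = 2.250000
t=1: π = [0.1406, 0.1563, 0.1719, 0.1875, 0.1563, 0.1875], E[r] = 2.5938, γ^t·E[r] = 1.815625, running G = 4.065625
t=2: π = [0.1484, 0.1680, 0.1699, 0.1602, 0.1680, 0.1855], E[r] = 2.7188, γ^t·E[r] = 1.332188, running G = 5.397813
t=3: π = [0.1450, 0.1660, 0.1694, 0.1621, 0.1692, 0.1882], E[r] = 2.7190, γ^t·E[r] = 0.932615, running G = 6.330427
t=4: π = [0.1453, 0.1660, 0.1697, 0.1613, 0.1697, 0.1881], E[r] = 2.7213, γ^t·E[r] = 0.653387, running G = 6.983815
t=5: π = [0.1452, 0.1659, 0.1697, 0.1613, 0.1697, 0.1882], E[r] = 2.7212, γ^t·E[r] = 0.457345, running G = 7.441160
t=6: π = [0.1452, 0.1659, 0.1697, 0.1613, 0.1697, 0.1882], E[r] = 2.7212, γ^t·E[r] = 0.320147, running G = 7.761307
t=7: π = [0.1452, 0.1659, 0.1697, 0.1613, 0.1697, 0.1882], E[r] = 2.7212, γ^t·E[r] = 0.224102, running G = 7.985409
t=8: π = [0.1452, 0.1659, 0.1697, 0.1613, 0.1697, 0.1882], E[r] = 2.7212, γ^t·E[r] = 0.156872, running G = 8.142281

G = 8.1423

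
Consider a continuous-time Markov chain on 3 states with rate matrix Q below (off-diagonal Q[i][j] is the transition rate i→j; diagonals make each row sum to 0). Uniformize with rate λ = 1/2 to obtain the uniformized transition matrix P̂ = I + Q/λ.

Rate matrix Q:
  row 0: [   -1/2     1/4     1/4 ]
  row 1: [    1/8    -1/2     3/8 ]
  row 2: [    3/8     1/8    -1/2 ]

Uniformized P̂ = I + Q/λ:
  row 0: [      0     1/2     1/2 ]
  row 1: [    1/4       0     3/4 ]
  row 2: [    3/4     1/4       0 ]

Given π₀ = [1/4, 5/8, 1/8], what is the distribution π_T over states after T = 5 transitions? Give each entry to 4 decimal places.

π = [0.3232, 0.2936, 0.3832]

t=0: π = [0.2500, 0.6250, 0.1250]
t=1: π = [0.2500, 0.1563, 0.5938]
t=2: π = [0.4844, 0.2734, 0.2422]
t=3: π = [0.2500, 0.3027, 0.4473]
t=4: π = [0.4111, 0.2368, 0.3521]
t=5: π = [0.3232, 0.2936, 0.3832]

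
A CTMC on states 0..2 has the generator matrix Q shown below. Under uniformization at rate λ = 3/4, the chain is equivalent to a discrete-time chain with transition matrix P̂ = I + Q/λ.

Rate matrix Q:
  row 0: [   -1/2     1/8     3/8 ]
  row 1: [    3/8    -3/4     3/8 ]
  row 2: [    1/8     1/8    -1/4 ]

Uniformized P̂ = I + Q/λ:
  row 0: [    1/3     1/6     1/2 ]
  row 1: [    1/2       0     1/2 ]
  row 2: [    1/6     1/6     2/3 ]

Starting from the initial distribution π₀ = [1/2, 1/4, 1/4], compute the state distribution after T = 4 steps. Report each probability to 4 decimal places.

π = [0.2573, 0.1429, 0.5997]

t=0: π = [0.5000, 0.2500, 0.2500]
t=1: π = [0.3333, 0.1250, 0.5417]
t=2: π = [0.2639, 0.1458, 0.5903]
t=3: π = [0.2593, 0.1424, 0.5984]
t=4: π = [0.2573, 0.1429, 0.5997]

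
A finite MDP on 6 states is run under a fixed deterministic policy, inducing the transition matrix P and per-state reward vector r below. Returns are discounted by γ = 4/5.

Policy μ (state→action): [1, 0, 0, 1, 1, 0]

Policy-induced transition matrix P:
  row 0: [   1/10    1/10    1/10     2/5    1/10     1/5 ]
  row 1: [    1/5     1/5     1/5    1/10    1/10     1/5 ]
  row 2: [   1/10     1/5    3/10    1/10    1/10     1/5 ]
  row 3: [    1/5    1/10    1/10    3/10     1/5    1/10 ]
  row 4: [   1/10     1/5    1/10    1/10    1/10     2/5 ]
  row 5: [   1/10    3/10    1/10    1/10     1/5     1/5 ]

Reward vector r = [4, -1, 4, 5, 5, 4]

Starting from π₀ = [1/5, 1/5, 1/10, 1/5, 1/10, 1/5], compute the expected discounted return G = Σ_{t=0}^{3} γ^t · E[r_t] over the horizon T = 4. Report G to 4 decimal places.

t=0: π = [0.2000, 0.2000, 0.1000, 0.2000, 0.1000, 0.2000], E[r] = 3.3000, γ^t·E[r] = 3.300000, running G = 3.300000
t=1: π = [0.1400, 0.1800, 0.1400, 0.2000, 0.1400, 0.2000], E[r] = 3.4400, γ^t·E[r] = 2.752000, running G = 6.052000
t=2: π = [0.1380, 0.1860, 0.1460, 0.1820, 0.1400, 0.2080], E[r] = 3.3920, γ^t·E[r] = 2.170880, running G = 8.222880
t=3: π = [0.1368, 0.1888, 0.1478, 0.1778, 0.1390, 0.2098], E[r] = 3.3728, γ^t·E[r] = 1.726874, running G = 9.949754

G = 9.9498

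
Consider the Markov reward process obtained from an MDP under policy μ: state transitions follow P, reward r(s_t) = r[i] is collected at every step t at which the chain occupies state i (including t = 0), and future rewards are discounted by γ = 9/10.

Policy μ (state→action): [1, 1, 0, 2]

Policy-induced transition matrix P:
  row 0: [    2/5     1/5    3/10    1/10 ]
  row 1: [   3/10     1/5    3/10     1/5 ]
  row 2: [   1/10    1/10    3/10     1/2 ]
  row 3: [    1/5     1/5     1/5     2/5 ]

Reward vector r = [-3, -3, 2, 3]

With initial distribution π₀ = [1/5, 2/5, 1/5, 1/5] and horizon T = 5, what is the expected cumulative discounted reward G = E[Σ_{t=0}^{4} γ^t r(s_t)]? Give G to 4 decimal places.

G = -0.1642

t=0: π = [0.2000, 0.4000, 0.2000, 0.2000], E[r] = -0.8000, γ^t·E[r] = -0.800000, running G = -0.800000
t=1: π = [0.2600, 0.1800, 0.2800, 0.2800], E[r] = 0.0800, γ^t·E[r] = 0.072000, running G = -0.728000
t=2: π = [0.2420, 0.1720, 0.2720, 0.3140], E[r] = 0.2440, γ^t·E[r] = 0.197640, running G = -0.530360
t=3: π = [0.2384, 0.1728, 0.2686, 0.3202], E[r] = 0.2642, γ^t·E[r] = 0.192602, running G = -0.337758
t=4: π = [0.2381, 0.1731, 0.2680, 0.3208], E[r] = 0.2646, γ^t·E[r] = 0.173591, running G = -0.164167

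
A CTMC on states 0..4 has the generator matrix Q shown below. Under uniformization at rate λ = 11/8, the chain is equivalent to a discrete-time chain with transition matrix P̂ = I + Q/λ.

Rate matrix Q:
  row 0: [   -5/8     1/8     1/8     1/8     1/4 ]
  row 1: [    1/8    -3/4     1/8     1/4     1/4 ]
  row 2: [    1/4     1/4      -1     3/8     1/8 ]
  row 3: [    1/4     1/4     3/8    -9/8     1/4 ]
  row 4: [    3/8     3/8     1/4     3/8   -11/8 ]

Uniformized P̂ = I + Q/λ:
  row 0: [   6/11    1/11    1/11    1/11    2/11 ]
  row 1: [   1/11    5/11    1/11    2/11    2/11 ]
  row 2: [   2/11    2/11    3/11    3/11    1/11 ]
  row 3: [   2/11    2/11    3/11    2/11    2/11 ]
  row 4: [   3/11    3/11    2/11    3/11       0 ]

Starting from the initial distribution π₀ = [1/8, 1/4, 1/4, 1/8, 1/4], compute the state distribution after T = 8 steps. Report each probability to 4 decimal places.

π = [0.2724, 0.2336, 0.1679, 0.1852, 0.1409]

t=0: π = [0.1250, 0.2500, 0.2500, 0.1250, 0.2500]
t=1: π = [0.2273, 0.2614, 0.1818, 0.2159, 0.1136]
t=2: π = [0.2510, 0.2428, 0.1736, 0.1880, 0.1446]
t=3: π = [0.2642, 0.2384, 0.1698, 0.1879, 0.1397]
t=4: π = [0.2689, 0.2355, 0.1687, 0.1859, 0.1410]
t=5: π = [0.2710, 0.2344, 0.1682, 0.1855, 0.1409]
t=6: π = [0.2719, 0.2339, 0.1680, 0.1853, 0.1409]
t=7: π = [0.2722, 0.2337, 0.1680, 0.1852, 0.1409]
t=8: π = [0.2724, 0.2336, 0.1679, 0.1852, 0.1409]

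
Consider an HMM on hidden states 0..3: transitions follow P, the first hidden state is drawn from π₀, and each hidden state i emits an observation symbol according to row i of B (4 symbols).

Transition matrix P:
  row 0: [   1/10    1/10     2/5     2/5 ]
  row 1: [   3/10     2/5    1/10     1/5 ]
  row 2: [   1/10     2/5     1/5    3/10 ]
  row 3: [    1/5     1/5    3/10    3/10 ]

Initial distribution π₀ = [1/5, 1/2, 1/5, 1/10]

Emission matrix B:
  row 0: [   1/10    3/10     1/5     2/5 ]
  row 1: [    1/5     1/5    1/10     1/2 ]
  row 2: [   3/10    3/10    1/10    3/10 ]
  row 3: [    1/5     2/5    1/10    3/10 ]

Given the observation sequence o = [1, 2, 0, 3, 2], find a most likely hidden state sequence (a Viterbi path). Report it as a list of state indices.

path = [1, 0, 2, 1, 0]

t=0: δ = [6.000e-02, 1.000e-01, 6.000e-02, 4.000e-02]  (obs o_0=1)
t=1: δ = [6.000e-03, 4.000e-03, 2.400e-03, 2.400e-03]  ψ = [1, 1, 0, 0]  (obs o_1=2)
t=2: δ = [1.200e-04, 3.200e-04, 7.200e-04, 4.800e-04]  ψ = [1, 1, 0, 0]  (obs o_2=0)
t=3: δ = [3.840e-05, 1.440e-04, 4.320e-05, 6.480e-05]  ψ = [1, 2, 2, 2]  (obs o_3=3)
t=4: δ = [8.640e-06, 5.760e-06, 1.944e-06, 2.880e-06]  ψ = [1, 1, 3, 1]  (obs o_4=2)
backtrack: best end state = 0; path = [1, 0, 2, 1, 0]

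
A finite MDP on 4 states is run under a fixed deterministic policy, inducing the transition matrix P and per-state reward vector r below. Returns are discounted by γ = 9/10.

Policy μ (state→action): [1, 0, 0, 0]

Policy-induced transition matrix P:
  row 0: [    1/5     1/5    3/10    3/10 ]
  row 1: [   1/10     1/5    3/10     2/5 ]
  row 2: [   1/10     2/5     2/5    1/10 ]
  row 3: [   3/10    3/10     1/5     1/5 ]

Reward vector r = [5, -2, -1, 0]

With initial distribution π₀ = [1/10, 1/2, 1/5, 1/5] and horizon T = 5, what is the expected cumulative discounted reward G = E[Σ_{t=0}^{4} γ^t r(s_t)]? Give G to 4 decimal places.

G = -0.8443

t=0: π = [0.1000, 0.5000, 0.2000, 0.2000], E[r] = -0.7000, γ^t·E[r] = -0.700000, running G = -0.700000
t=1: π = [0.1500, 0.2600, 0.3000, 0.2900], E[r] = -0.0700, γ^t·E[r] = -0.063000, running G = -0.763000
t=2: π = [0.1730, 0.2890, 0.3010, 0.2370], E[r] = -0.0140, γ^t·E[r] = -0.011340, running G = -0.774340
t=3: π = [0.1647, 0.2839, 0.3064, 0.2450], E[r] = -0.0507, γ^t·E[r] = -0.036960, running G = -0.811300
t=4: π = [0.1655, 0.2858, 0.3061, 0.2426], E[r] = -0.0504, γ^t·E[r] = -0.033035, running G = -0.844335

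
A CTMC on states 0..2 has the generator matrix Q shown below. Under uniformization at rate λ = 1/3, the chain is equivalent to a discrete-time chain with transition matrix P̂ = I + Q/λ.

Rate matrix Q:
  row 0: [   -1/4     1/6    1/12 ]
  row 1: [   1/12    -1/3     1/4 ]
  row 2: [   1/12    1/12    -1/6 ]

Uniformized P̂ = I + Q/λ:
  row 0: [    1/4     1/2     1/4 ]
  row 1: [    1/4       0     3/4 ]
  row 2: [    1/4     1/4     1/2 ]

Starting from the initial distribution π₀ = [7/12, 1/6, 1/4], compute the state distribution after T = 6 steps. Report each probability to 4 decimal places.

π = [0.2500, 0.2499, 0.5001]

t=0: π = [0.5833, 0.1667, 0.2500]
t=1: π = [0.2500, 0.3542, 0.3958]
t=2: π = [0.2500, 0.2240, 0.5260]
t=3: π = [0.2500, 0.2565, 0.4935]
t=4: π = [0.2500, 0.2484, 0.5016]
t=5: π = [0.2500, 0.2504, 0.4996]
t=6: π = [0.2500, 0.2499, 0.5001]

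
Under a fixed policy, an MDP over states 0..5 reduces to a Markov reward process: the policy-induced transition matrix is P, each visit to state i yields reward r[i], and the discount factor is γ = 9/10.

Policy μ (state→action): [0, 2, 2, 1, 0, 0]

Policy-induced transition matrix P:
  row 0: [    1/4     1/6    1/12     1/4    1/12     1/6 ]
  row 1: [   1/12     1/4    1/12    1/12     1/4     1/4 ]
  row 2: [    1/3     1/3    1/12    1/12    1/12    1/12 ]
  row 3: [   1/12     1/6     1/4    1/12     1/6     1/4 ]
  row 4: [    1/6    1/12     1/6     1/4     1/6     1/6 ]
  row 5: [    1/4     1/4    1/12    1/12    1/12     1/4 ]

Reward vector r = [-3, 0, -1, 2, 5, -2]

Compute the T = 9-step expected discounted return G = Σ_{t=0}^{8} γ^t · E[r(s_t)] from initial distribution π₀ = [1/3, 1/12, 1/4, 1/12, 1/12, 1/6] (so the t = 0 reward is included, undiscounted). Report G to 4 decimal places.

t=0: π = [0.3333, 0.0833, 0.2500, 0.0833, 0.0833, 0.1667], E[r] = -1.0000, γ^t·E[r] = -1.000000, running G = -1.000000
t=1: π = [0.2361, 0.2222, 0.1042, 0.1528, 0.1111, 0.1736], E[r] = -0.2986, γ^t·E[r] = -0.268750, running G = -1.268750
t=2: π = [0.1869, 0.2078, 0.1181, 0.1412, 0.1424, 0.2037], E[r] = -0.0920, γ^t·E[r] = -0.074531, running G = -1.343281
t=3: π = [0.1898, 0.2088, 0.1187, 0.1382, 0.1416, 0.2029], E[r] = -0.1096, γ^t·E[r] = -0.079875, running G = -1.423156
t=4: π = [0.1903, 0.2090, 0.1182, 0.1386, 0.1414, 0.2026], E[r] = -0.1098, γ^t·E[r] = -0.072035, running G = -1.495191
t=5: π = [0.1901, 0.2089, 0.1182, 0.1386, 0.1415, 0.2027], E[r] = -0.1092, γ^t·E[r] = -0.064510, running G = -1.559702
t=6: π = [0.1901, 0.2089, 0.1182, 0.1386, 0.1415, 0.2027], E[r] = -0.1093, γ^t·E[r] = -0.058106, running G = -1.617807
t=7: π = [0.1901, 0.2089, 0.1182, 0.1386, 0.1415, 0.2027], E[r] = -0.1093, γ^t·E[r] = -0.052300, running G = -1.670107
t=8: π = [0.1901, 0.2089, 0.1182, 0.1386, 0.1415, 0.2027], E[r] = -0.1093, γ^t·E[r] = -0.047068, running G = -1.717176

G = -1.7172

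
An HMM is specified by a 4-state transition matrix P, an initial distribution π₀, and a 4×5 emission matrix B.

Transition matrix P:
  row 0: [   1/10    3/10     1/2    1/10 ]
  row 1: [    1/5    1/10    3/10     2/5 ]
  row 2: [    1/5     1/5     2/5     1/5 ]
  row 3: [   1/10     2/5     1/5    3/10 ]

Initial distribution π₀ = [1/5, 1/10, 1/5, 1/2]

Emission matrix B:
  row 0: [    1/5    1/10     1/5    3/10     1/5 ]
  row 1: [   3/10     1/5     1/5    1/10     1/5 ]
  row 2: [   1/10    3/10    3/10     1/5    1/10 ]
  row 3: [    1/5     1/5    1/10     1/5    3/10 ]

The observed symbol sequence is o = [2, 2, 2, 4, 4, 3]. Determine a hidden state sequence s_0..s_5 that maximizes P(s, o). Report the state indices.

path = [2, 2, 2, 3, 1, 3]

t=0: δ = [4.000e-02, 2.000e-02, 6.000e-02, 5.000e-02]  (obs o_0=2)
t=1: δ = [2.400e-03, 4.000e-03, 7.200e-03, 1.500e-03]  ψ = [2, 3, 2, 3]  (obs o_1=2)
t=2: δ = [2.880e-04, 2.880e-04, 8.640e-04, 1.600e-04]  ψ = [2, 2, 2, 1]  (obs o_2=2)
t=3: δ = [3.456e-05, 3.456e-05, 3.456e-05, 5.184e-05]  ψ = [2, 2, 2, 2]  (obs o_3=4)
t=4: δ = [1.382e-06, 4.147e-06, 1.728e-06, 4.666e-06]  ψ = [1, 3, 0, 3]  (obs o_4=4)
t=5: δ = [2.488e-07, 1.866e-07, 2.488e-07, 3.318e-07]  ψ = [1, 3, 1, 1]  (obs o_5=3)
backtrack: best end state = 3; path = [2, 2, 2, 3, 1, 3]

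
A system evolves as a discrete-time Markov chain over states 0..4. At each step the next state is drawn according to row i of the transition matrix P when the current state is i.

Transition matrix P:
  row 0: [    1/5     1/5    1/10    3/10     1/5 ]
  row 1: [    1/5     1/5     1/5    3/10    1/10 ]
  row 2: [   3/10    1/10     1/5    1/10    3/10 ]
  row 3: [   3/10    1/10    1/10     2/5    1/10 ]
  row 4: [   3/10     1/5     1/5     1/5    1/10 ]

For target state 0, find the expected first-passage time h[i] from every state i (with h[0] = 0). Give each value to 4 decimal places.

First-step conditioning: h[0] = 0; for i ≠ 0, h[i] = 1 + Σ_k P[i][k]·h[k].
  h[1] = 1 + 1/5·h[1] + 1/5·h[2] + 3/10·h[3] + 1/10·h[4]
  h[2] = 1 + 1/10·h[1] + 1/5·h[2] + 1/10·h[3] + 3/10·h[4]
  h[3] = 1 + 1/10·h[1] + 1/10·h[2] + 2/5·h[3] + 1/10·h[4]
  h[4] = 1 + 1/5·h[1] + 1/5·h[2] + 1/5·h[3] + 1/10·h[4]
Solving the 4×4 linear system over states ≠ 0 gives exactly h = [0, 8780/2271, 2640/757, 7900/2271, 7990/2271] (h[0] = 0 is the target).

h = [0.0000, 3.8661, 3.4875, 3.4786, 3.5183]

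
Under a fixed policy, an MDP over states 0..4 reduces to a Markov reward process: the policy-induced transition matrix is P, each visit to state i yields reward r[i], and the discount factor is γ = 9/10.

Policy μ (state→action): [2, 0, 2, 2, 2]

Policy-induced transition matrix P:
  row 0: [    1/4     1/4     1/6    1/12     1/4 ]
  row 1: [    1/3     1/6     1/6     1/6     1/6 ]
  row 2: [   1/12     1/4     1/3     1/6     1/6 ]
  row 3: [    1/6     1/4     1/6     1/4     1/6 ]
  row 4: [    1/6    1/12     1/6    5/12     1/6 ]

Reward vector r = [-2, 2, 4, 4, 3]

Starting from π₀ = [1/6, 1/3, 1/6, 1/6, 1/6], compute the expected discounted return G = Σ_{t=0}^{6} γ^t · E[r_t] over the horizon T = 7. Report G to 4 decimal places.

G = 11.3718

t=0: π = [0.1667, 0.3333, 0.1667, 0.1667, 0.1667], E[r] = 2.1667, γ^t·E[r] = 2.166667, running G = 2.166667
t=1: π = [0.2222, 0.1944, 0.1944, 0.2083, 0.1806], E[r] = 2.0972, γ^t·E[r] = 1.887500, running G = 4.054167
t=2: π = [0.2014, 0.2037, 0.1991, 0.2106, 0.1852], E[r] = 2.1991, γ^t·E[r] = 1.781250, running G = 5.835417
t=3: π = [0.2008, 0.2022, 0.1998, 0.2137, 0.1834], E[r] = 2.2074, γ^t·E[r] = 1.609172, running G = 7.444589
t=4: π = [0.2004, 0.2026, 0.2000, 0.2136, 0.1834], E[r] = 2.2088, γ^t·E[r] = 1.449193, running G = 8.893782
t=5: π = [0.2005, 0.2026, 0.2000, 0.2136, 0.1834], E[r] = 2.2087, γ^t·E[r] = 1.304224, running G = 10.198006
t=6: π = [0.2005, 0.2026, 0.2000, 0.2136, 0.1834], E[r] = 2.2087, γ^t·E[r] = 1.173805, running G = 11.371811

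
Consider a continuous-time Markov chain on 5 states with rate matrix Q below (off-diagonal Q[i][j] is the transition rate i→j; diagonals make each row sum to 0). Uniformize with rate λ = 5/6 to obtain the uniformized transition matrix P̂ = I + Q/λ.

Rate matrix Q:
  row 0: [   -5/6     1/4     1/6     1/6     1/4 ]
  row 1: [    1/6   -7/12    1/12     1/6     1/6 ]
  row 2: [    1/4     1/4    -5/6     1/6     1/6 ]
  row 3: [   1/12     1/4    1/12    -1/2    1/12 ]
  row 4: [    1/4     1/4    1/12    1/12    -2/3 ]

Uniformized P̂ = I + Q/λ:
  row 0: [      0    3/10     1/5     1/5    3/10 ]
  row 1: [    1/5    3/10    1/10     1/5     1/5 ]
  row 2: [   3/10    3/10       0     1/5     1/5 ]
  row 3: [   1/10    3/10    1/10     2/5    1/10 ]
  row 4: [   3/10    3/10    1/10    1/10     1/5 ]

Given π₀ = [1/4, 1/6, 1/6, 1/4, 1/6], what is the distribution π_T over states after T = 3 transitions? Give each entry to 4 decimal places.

π = [0.1719, 0.3000, 0.1071, 0.2261, 0.1949]

t=0: π = [0.2500, 0.1667, 0.1667, 0.2500, 0.1667]
t=1: π = [0.1583, 0.3000, 0.1083, 0.2333, 0.2000]
t=2: π = [0.1758, 0.3000, 0.1050, 0.2267, 0.1925]
t=3: π = [0.1719, 0.3000, 0.1071, 0.2261, 0.1949]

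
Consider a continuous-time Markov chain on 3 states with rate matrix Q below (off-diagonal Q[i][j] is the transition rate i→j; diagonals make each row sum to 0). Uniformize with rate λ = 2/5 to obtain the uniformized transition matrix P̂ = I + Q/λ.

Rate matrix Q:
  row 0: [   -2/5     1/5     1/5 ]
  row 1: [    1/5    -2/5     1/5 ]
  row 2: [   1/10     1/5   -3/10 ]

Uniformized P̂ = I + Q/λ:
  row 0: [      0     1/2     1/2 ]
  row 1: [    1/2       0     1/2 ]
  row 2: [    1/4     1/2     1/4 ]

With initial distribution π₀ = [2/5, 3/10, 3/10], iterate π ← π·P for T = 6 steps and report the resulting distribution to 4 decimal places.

π = [0.2672, 0.3328, 0.4000]

t=0: π = [0.4000, 0.3000, 0.3000]
t=1: π = [0.2250, 0.3500, 0.4250]
t=2: π = [0.2813, 0.3250, 0.3938]
t=3: π = [0.2609, 0.3375, 0.4016]
t=4: π = [0.2691, 0.3313, 0.3996]
t=5: π = [0.2655, 0.3344, 0.4001]
t=6: π = [0.2672, 0.3328, 0.4000]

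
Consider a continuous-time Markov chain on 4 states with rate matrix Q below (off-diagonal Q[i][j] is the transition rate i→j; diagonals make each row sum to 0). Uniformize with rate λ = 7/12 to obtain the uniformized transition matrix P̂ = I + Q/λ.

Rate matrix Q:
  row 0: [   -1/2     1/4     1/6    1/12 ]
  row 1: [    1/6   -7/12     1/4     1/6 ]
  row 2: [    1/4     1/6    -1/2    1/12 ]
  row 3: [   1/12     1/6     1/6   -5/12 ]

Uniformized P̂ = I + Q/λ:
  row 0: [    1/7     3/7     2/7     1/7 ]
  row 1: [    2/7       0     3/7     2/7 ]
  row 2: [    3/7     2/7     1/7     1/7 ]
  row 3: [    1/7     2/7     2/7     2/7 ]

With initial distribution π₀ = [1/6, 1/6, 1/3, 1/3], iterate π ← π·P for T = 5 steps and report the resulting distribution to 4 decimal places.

π = [0.2592, 0.2510, 0.2814, 0.2085]

t=0: π = [0.1667, 0.1667, 0.3333, 0.3333]
t=1: π = [0.2619, 0.2619, 0.2619, 0.2143]
t=2: π = [0.2551, 0.2483, 0.2857, 0.2109]
t=3: π = [0.2600, 0.2512, 0.2804, 0.2085]
t=4: π = [0.2589, 0.2511, 0.2815, 0.2085]
t=5: π = [0.2592, 0.2510, 0.2814, 0.2085]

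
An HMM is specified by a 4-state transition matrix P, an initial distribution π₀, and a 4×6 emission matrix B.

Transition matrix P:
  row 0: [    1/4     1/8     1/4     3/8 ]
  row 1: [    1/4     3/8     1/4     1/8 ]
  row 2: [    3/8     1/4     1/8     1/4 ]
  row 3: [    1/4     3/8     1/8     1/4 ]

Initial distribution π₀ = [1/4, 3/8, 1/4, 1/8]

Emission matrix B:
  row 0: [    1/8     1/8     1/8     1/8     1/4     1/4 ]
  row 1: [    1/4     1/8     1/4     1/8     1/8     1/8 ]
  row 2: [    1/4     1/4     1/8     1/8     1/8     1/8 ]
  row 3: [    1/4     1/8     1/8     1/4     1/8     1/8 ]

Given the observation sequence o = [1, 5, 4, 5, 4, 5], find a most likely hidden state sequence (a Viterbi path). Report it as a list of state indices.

path = [2, 0, 0, 0, 0, 0]

t=0: δ = [3.125e-02, 4.688e-02, 6.250e-02, 1.562e-02]  (obs o_0=1)
t=1: δ = [5.859e-03, 2.197e-03, 1.465e-03, 1.953e-03]  ψ = [2, 1, 1, 2]  (obs o_1=5)
t=2: δ = [3.662e-04, 1.030e-04, 1.831e-04, 2.747e-04]  ψ = [0, 1, 0, 0]  (obs o_2=4)
t=3: δ = [2.289e-05, 1.287e-05, 1.144e-05, 1.717e-05]  ψ = [0, 3, 0, 0]  (obs o_3=5)
t=4: δ = [1.431e-06, 8.047e-07, 7.153e-07, 1.073e-06]  ψ = [0, 3, 0, 0]  (obs o_4=4)
t=5: δ = [8.941e-08, 5.029e-08, 4.470e-08, 6.706e-08]  ψ = [0, 3, 0, 0]  (obs o_5=5)
backtrack: best end state = 0; path = [2, 0, 0, 0, 0, 0]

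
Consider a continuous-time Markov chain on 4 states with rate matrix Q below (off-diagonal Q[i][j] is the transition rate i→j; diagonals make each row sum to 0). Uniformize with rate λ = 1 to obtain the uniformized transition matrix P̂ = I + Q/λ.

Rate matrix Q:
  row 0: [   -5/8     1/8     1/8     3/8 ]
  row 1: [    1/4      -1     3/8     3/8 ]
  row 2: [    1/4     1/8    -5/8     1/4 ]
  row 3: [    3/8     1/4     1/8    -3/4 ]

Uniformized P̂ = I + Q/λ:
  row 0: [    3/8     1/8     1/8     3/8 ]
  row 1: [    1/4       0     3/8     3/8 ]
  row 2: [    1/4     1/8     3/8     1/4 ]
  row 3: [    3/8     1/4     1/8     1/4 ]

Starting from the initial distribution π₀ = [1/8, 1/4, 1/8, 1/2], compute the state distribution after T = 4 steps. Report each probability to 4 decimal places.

t=0: π = [0.1250, 0.2500, 0.1250, 0.5000]
t=1: π = [0.3281, 0.1563, 0.2188, 0.2969]
t=2: π = [0.3281, 0.1426, 0.2188, 0.3105]
t=3: π = [0.3298, 0.1460, 0.2153, 0.3088]
t=4: π = [0.3298, 0.1454, 0.2153, 0.3095]

π = [0.3298, 0.1454, 0.2153, 0.3095]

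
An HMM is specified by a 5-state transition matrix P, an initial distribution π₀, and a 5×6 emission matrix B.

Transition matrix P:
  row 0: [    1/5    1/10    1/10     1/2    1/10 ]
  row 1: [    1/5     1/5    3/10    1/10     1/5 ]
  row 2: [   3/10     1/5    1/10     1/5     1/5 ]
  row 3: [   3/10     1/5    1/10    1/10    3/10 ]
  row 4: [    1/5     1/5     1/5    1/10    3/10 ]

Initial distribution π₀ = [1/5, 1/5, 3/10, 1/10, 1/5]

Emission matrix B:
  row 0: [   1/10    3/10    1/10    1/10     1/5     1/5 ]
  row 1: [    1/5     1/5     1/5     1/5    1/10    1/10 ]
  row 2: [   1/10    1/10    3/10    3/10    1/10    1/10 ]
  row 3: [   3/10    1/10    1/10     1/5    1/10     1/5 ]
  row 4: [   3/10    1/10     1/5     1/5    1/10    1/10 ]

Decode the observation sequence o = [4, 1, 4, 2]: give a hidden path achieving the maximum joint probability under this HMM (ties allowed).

t=0: δ = [4.000e-02, 2.000e-02, 3.000e-02, 1.000e-02, 2.000e-02]  (obs o_0=4)
t=1: δ = [2.700e-03, 1.200e-03, 6.000e-04, 2.000e-03, 6.000e-04]  ψ = [2, 2, 1, 0, 2]  (obs o_1=1)
t=2: δ = [1.200e-04, 4.000e-05, 3.600e-05, 1.350e-04, 6.000e-05]  ψ = [3, 3, 1, 0, 3]  (obs o_2=4)
t=3: δ = [4.050e-06, 5.400e-06, 4.050e-06, 6.000e-06, 8.100e-06]  ψ = [3, 3, 3, 0, 3]  (obs o_3=2)
backtrack: best end state = 4; path = [2, 0, 3, 4]

path = [2, 0, 3, 4]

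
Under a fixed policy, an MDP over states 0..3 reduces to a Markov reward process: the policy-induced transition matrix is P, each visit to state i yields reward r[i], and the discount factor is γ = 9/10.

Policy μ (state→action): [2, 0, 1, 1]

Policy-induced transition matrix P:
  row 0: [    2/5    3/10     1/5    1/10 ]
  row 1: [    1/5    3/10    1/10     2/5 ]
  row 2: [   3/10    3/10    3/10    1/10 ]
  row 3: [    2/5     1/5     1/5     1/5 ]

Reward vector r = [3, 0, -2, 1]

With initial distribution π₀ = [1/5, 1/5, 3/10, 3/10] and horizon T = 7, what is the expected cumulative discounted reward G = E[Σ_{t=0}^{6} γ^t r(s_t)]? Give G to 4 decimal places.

t=0: π = [0.2000, 0.2000, 0.3000, 0.3000], E[r] = 0.3000, γ^t·E[r] = 0.300000, running G = 0.300000
t=1: π = [0.3300, 0.2700, 0.2100, 0.1900], E[r] = 0.7600, γ^t·E[r] = 0.684000, running G = 0.984000
t=2: π = [0.3250, 0.2810, 0.1940, 0.2000], E[r] = 0.7870, γ^t·E[r] = 0.637470, running G = 1.621470
t=3: π = [0.3244, 0.2800, 0.1913, 0.2043], E[r] = 0.7949, γ^t·E[r] = 0.579482, running G = 2.200952
t=4: π = [0.3249, 0.2796, 0.1911, 0.2044], E[r] = 0.7968, γ^t·E[r] = 0.522767, running G = 2.723719
t=5: π = [0.3250, 0.2796, 0.1912, 0.2043], E[r] = 0.7969, γ^t·E[r] = 0.470574, running G = 3.194293
t=6: π = [0.3250, 0.2796, 0.1912, 0.2043], E[r] = 0.7969, γ^t·E[r] = 0.423504, running G = 3.617797

G = 3.6178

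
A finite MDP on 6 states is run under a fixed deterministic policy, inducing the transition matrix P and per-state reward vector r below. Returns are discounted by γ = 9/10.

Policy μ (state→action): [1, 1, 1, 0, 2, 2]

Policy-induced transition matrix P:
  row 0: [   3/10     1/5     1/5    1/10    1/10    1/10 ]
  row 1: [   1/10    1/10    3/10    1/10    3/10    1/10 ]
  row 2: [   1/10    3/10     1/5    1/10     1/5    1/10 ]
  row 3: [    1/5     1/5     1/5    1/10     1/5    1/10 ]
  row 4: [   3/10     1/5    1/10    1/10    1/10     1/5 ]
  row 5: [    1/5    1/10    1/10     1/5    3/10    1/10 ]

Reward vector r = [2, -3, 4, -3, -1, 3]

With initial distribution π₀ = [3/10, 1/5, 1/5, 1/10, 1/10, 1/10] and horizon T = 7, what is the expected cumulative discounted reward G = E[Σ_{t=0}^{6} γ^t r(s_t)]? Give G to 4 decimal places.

G = 2.4894

t=0: π = [0.3000, 0.2000, 0.2000, 0.1000, 0.1000, 0.1000], E[r] = 0.7000, γ^t·E[r] = 0.700000, running G = 0.700000
t=1: π = [0.2000, 0.1900, 0.2000, 0.1100, 0.1900, 0.1100], E[r] = 0.4400, γ^t·E[r] = 0.396000, running G = 1.096000
t=2: π = [0.2000, 0.1900, 0.1890, 0.1110, 0.1910, 0.1190], E[r] = 0.4190, γ^t·E[r] = 0.339390, running G = 1.435390
t=3: π = [0.2012, 0.1880, 0.1880, 0.1119, 0.1918, 0.1191], E[r] = 0.4202, γ^t·E[r] = 0.306326, running G = 1.741716
t=4: π = [0.2017, 0.1881, 0.1877, 0.1119, 0.1914, 0.1192], E[r] = 0.4204, γ^t·E[r] = 0.275805, running G = 2.017521
t=5: π = [0.2017, 0.1880, 0.1878, 0.1119, 0.1914, 0.1191], E[r] = 0.4206, γ^t·E[r] = 0.248350, running G = 2.265871
t=6: π = [0.2017, 0.1881, 0.1877, 0.1119, 0.1914, 0.1191], E[r] = 0.4206, γ^t·E[r] = 0.223511, running G = 2.489381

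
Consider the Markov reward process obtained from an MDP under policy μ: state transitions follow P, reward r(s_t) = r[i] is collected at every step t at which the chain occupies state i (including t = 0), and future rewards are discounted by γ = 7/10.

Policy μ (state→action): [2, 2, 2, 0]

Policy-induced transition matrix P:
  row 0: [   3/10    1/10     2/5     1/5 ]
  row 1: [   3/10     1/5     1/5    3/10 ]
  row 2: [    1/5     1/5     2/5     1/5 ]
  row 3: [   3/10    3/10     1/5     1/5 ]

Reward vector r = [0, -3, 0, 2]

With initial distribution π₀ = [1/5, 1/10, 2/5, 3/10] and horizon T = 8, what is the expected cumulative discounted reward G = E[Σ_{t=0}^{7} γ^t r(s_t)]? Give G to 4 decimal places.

G = -0.0564

t=0: π = [0.2000, 0.1000, 0.4000, 0.3000], E[r] = 0.3000, γ^t·E[r] = 0.300000, running G = 0.300000
t=1: π = [0.2600, 0.2100, 0.3200, 0.2100], E[r] = -0.2100, γ^t·E[r] = -0.147000, running G = 0.153000
t=2: π = [0.2680, 0.1950, 0.3160, 0.2210], E[r] = -0.1430, γ^t·E[r] = -0.070070, running G = 0.082930
t=3: π = [0.2684, 0.1953, 0.3168, 0.2195], E[r] = -0.1469, γ^t·E[r] = -0.050387, running G = 0.032543
t=4: π = [0.2683, 0.1951, 0.3170, 0.2195], E[r] = -0.1463, γ^t·E[r] = -0.035119, running G = -0.002576
t=5: π = [0.2683, 0.1951, 0.3171, 0.2195], E[r] = -0.1463, γ^t·E[r] = -0.024596, running G = -0.027172
t=6: π = [0.2683, 0.1951, 0.3171, 0.2195], E[r] = -0.1463, γ^t·E[r] = -0.017217, running G = -0.044388
t=7: π = [0.2683, 0.1951, 0.3171, 0.2195], E[r] = -0.1463, γ^t·E[r] = -0.012052, running G = -0.056440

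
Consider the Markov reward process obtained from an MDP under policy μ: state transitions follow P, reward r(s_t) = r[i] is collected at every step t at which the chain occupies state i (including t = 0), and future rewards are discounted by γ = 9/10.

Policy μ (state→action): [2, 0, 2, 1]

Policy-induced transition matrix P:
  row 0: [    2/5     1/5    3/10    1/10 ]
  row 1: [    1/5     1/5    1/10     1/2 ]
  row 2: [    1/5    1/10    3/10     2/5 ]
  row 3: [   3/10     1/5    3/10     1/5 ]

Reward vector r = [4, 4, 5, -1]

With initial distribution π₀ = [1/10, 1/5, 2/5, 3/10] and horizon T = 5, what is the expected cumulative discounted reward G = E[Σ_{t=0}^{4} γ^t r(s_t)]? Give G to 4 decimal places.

t=0: π = [0.1000, 0.2000, 0.4000, 0.3000], E[r] = 2.9000, γ^t·E[r] = 2.900000, running G = 2.900000
t=1: π = [0.2500, 0.1600, 0.2600, 0.3300], E[r] = 2.6100, γ^t·E[r] = 2.349000, running G = 5.249000
t=2: π = [0.2830, 0.1740, 0.2680, 0.2750], E[r] = 2.8930, γ^t·E[r] = 2.343330, running G = 7.592330
t=3: π = [0.2841, 0.1732, 0.2652, 0.2775], E[r] = 2.8777, γ^t·E[r] = 2.097843, running G = 9.690173
t=4: π = [0.2846, 0.1735, 0.2654, 0.2766], E[r] = 2.8824, γ^t·E[r] = 1.891149, running G = 11.581323

G = 11.5813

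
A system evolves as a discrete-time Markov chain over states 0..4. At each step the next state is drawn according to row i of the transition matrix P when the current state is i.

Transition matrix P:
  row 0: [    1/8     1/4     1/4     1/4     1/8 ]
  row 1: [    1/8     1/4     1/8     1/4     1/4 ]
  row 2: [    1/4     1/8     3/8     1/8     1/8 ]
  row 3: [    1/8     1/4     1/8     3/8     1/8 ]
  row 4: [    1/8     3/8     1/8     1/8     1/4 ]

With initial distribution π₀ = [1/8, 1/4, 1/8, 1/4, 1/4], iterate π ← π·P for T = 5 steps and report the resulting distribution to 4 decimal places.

π = [0.1489, 0.2485, 0.1913, 0.2329, 0.1784]

t=0: π = [0.1250, 0.2500, 0.1250, 0.2500, 0.2500]
t=1: π = [0.1406, 0.2656, 0.1719, 0.2344, 0.1875]
t=2: π = [0.1465, 0.2520, 0.1855, 0.2344, 0.1816]
t=3: π = [0.1482, 0.2495, 0.1897, 0.2334, 0.1792]
t=4: π = [0.1487, 0.2487, 0.1909, 0.2331, 0.1786]
t=5: π = [0.1489, 0.2485, 0.1913, 0.2329, 0.1784]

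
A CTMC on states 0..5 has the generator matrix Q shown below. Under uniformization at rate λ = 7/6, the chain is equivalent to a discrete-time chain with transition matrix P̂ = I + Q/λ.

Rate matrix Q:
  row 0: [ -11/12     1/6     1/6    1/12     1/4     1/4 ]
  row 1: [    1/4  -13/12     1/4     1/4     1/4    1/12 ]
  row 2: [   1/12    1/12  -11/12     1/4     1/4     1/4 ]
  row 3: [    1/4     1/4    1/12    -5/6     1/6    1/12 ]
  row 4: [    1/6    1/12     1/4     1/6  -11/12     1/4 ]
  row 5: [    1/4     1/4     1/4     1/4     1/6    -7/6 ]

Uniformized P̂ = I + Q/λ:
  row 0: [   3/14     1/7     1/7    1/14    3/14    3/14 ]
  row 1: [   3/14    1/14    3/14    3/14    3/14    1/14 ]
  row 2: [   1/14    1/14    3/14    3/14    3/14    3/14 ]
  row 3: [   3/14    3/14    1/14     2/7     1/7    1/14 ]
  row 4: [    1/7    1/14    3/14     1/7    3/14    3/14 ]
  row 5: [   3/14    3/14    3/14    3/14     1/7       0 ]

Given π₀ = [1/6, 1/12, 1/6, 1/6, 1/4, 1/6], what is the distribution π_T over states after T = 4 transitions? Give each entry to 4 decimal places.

t=0: π = [0.1667, 0.0833, 0.1667, 0.1667, 0.2500, 0.1667]
t=1: π = [0.1726, 0.1310, 0.1786, 0.1845, 0.1905, 0.1429]
t=2: π = [0.1752, 0.1305, 0.1756, 0.1892, 0.1909, 0.1386]
t=3: π = [0.1756, 0.1308, 0.1747, 0.1891, 0.1909, 0.1389]
t=4: π = [0.1757, 0.1308, 0.1747, 0.1891, 0.1909, 0.1388]

π = [0.1757, 0.1308, 0.1747, 0.1891, 0.1909, 0.1388]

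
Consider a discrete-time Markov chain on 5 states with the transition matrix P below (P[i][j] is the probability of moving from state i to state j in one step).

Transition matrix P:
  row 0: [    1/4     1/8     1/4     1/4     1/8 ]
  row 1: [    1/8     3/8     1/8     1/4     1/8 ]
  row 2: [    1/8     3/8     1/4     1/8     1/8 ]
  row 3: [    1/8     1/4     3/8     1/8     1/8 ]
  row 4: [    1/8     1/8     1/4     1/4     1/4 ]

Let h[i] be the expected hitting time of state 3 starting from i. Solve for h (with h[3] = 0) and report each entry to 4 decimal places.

First-step conditioning: h[3] = 0; for i ≠ 3, h[i] = 1 + Σ_k P[i][k]·h[k].
  h[0] = 1 + 1/4·h[0] + 1/8·h[1] + 1/4·h[2] + 1/8·h[4]
  h[1] = 1 + 1/8·h[0] + 3/8·h[1] + 1/8·h[2] + 1/8·h[4]
  h[2] = 1 + 1/8·h[0] + 3/8·h[1] + 1/4·h[2] + 1/8·h[4]
  h[4] = 1 + 1/8·h[0] + 1/8·h[1] + 1/4·h[2] + 1/4·h[4]
Solving the 4×4 linear system over states ≠ 3 gives exactly h = [400/89, 392/89, 448/89, 0, 400/89] (h[3] = 0 is the target).

h = [4.4944, 4.4045, 5.0337, 0.0000, 4.4944]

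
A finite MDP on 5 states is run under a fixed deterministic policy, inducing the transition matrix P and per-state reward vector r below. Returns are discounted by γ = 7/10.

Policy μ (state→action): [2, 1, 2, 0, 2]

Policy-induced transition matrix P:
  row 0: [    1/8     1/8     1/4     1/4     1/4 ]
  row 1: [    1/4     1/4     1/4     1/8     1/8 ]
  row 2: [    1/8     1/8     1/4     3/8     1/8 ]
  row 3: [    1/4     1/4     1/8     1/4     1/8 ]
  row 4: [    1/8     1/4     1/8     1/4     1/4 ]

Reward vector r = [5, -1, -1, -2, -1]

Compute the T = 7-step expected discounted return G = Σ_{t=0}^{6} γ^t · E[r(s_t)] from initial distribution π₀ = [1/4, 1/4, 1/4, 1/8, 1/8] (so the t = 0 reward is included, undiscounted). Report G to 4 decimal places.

G = -0.0028

t=0: π = [0.2500, 0.2500, 0.2500, 0.1250, 0.1250], E[r] = 0.3750, γ^t·E[r] = 0.375000, running G = 0.375000
t=1: π = [0.1719, 0.1875, 0.2188, 0.2500, 0.1719], E[r] = -0.2188, γ^t·E[r] = -0.153125, running G = 0.221875
t=2: π = [0.1797, 0.2012, 0.1973, 0.2539, 0.1680], E[r] = -0.1758, γ^t·E[r] = -0.086133, running G = 0.135742
t=3: π = [0.1819, 0.2029, 0.1973, 0.2495, 0.1685], E[r] = -0.1582, γ^t·E[r] = -0.054264, running G = 0.081479
t=4: π = [0.1815, 0.2026, 0.1978, 0.2493, 0.1688], E[r] = -0.1600, γ^t·E[r] = -0.038417, running G = 0.043062
t=5: π = [0.1815, 0.2026, 0.1977, 0.2494, 0.1688], E[r] = -0.1605, γ^t·E[r] = -0.026969, running G = 0.016092
t=6: π = [0.1815, 0.2026, 0.1977, 0.2494, 0.1688], E[r] = -0.1604, γ^t·E[r] = -0.018872, running G = -0.002780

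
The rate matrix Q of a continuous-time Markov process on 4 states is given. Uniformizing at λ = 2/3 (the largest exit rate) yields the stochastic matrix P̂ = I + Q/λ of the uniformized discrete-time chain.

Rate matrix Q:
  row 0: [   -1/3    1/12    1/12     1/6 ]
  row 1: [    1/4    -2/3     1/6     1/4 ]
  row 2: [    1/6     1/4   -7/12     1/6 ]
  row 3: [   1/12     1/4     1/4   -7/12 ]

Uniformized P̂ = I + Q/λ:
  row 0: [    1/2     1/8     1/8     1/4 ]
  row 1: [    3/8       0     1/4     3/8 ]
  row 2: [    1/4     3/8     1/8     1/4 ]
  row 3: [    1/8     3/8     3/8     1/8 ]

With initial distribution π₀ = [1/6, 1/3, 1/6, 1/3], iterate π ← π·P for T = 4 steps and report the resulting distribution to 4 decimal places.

t=0: π = [0.1667, 0.3333, 0.1667, 0.3333]
t=1: π = [0.2917, 0.2083, 0.2500, 0.2500]
t=2: π = [0.3177, 0.2240, 0.2135, 0.2448]
t=3: π = [0.3268, 0.2116, 0.2142, 0.2474]
t=4: π = [0.3272, 0.2139, 0.2133, 0.2455]

π = [0.3272, 0.2139, 0.2133, 0.2455]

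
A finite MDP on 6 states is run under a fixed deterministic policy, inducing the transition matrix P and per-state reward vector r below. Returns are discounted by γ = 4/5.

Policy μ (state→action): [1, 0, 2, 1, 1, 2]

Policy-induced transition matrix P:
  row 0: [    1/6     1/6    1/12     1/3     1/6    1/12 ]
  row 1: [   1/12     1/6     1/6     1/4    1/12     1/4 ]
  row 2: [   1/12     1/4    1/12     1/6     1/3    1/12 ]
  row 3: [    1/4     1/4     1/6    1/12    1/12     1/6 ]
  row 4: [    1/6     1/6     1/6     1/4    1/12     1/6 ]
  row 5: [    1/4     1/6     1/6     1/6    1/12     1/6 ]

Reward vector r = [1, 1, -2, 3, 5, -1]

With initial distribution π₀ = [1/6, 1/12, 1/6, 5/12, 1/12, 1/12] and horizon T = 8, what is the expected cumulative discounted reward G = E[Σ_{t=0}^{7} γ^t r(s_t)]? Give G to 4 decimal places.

G = 5.3092

t=0: π = [0.1667, 0.0833, 0.1667, 0.4167, 0.0833, 0.0833], E[r] = 1.5000, γ^t·E[r] = 1.500000, running G = 1.500000
t=1: π = [0.1875, 0.2153, 0.1389, 0.1736, 0.1389, 0.1458], E[r] = 1.1944, γ^t·E[r] = 0.955556, running G = 2.455556
t=2: π = [0.1638, 0.1927, 0.1395, 0.2130, 0.1337, 0.1574], E[r] = 1.2274, γ^t·E[r] = 0.785556, running G = 3.241111
t=3: π = [0.1698, 0.1960, 0.1414, 0.2034, 0.1318, 0.1575], E[r] = 1.1951, γ^t·E[r] = 0.611901, running G = 3.853012
t=4: π = [0.1686, 0.1954, 0.1407, 0.2053, 0.1328, 0.1571], E[r] = 1.2057, γ^t·E[r] = 0.493863, running G = 4.346876
t=5: π = [0.1689, 0.1955, 0.1409, 0.2050, 0.1326, 0.1572], E[r] = 1.2033, γ^t·E[r] = 0.394293, running G = 4.741169
t=6: π = [0.1688, 0.1955, 0.1409, 0.2051, 0.1326, 0.1571], E[r] = 1.2038, γ^t·E[r] = 0.315563, running G = 5.056732
t=7: π = [0.1688, 0.1955, 0.1409, 0.2051, 0.1326, 0.1572], E[r] = 1.2037, γ^t·E[r] = 0.252432, running G = 5.309164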